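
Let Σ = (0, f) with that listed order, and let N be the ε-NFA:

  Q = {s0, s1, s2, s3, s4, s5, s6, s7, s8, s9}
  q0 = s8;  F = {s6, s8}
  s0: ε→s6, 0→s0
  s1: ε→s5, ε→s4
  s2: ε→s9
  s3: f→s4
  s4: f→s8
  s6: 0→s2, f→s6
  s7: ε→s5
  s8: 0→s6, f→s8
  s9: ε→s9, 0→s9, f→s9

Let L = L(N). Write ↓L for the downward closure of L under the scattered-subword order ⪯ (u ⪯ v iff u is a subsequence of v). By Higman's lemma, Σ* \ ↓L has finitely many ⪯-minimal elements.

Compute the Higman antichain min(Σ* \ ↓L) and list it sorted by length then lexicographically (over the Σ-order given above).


|Q|=10, |F|=2, |δ|=15 (6 ε).
min D↑ (3 st, q0=0, F={2}): 0:0→1,f→0 1:0→2,f→1 2:0→2,f→2 [Hopcroft].
'00': N↓-sim [4, 3, 2] end={s2,s9} — reject; 2/2 deletions ∈↓L.
1 minimals (antichain).

Antichain: [00].


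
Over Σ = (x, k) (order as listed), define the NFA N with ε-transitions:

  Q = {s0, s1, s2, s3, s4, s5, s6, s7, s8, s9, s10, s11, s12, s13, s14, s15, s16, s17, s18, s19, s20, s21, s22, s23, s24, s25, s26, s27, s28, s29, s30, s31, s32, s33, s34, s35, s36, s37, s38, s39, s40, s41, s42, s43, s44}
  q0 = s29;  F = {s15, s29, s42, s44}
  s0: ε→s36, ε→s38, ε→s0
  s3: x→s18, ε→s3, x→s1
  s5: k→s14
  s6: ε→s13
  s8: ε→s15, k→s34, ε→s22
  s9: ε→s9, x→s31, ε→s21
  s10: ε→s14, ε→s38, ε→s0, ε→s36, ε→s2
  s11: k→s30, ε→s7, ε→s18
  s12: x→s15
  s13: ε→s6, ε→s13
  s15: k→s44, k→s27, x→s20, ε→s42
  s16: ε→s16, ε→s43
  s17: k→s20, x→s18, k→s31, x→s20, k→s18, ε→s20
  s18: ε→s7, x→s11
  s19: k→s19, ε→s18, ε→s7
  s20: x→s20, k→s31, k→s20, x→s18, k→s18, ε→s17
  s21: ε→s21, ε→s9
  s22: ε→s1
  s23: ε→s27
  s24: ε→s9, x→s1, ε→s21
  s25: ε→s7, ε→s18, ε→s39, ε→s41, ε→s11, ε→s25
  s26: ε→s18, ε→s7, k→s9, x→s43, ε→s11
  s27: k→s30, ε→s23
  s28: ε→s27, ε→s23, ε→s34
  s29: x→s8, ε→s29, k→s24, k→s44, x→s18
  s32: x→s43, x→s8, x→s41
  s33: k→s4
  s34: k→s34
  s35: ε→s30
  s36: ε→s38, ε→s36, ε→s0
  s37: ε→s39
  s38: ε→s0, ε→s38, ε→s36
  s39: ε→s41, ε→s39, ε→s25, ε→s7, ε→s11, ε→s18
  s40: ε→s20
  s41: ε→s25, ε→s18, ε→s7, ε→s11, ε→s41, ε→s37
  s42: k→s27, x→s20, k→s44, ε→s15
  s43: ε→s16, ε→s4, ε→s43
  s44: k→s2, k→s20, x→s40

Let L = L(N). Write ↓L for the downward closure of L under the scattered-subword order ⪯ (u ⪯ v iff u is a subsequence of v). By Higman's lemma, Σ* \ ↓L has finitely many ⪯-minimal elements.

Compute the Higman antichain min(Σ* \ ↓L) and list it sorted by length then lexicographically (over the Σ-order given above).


|Q|=45, |F|=4, |δ|=112 (71 ε).
min D↑ (4 st, q0=0, F={3}): 0:x→1,k→2 1:x→3,k→2 2:x→3,k→3 3:x→3,k→3 [Hopcroft].
'xx': run [22, 18, 8] end={s11,s17,s18,s20,s30,s31,s40,s7} — reject; 2/2 deletions ∈↓L.
'kx': N↓-sim [22, 17, 9] end={s1,s11,s17,s18,s20,s30,s31,s40,s7} — reject; 2/2 del acc.
'kk': N↓-sim [22, 17, 9] end={s11,s17,s18,s2,s20,s30,s31,s34,s7} rej; 2/2 del acc.
3 words, ⪯-incomp.

min(Σ*\↓L) = [xx, kx, kk].


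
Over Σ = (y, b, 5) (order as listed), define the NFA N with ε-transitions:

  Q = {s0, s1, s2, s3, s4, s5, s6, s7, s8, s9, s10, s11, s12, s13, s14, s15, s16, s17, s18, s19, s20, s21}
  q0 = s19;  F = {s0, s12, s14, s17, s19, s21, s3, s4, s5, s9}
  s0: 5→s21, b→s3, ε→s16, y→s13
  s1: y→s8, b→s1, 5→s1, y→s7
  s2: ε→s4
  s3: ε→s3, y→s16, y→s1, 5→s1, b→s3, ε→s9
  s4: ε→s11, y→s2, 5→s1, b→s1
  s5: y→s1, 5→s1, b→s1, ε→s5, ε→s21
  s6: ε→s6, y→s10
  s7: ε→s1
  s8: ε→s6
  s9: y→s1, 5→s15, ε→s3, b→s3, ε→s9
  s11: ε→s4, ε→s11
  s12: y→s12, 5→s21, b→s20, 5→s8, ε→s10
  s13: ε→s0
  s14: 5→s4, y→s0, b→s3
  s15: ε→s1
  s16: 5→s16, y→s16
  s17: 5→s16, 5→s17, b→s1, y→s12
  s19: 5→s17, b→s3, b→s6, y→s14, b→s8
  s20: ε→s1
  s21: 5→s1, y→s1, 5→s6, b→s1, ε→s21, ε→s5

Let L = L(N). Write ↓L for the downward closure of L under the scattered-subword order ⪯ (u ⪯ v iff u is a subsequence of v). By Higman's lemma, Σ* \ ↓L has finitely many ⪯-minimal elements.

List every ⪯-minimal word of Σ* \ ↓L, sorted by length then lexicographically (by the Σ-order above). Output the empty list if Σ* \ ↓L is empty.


Antichain: [by, b5, 5b, y55, yy5y, 5y5y].

|Q|=22, |F|=10, |δ|=63 (20 ε).
min D↑ (9 st, q0=0, F={6}): 0:y→1,b→2,5→3 1:y→4,b→2,5→5 2:y→6,b→2,5→6 3:y→7,b→6,5→3 4:y→4,b→2,5→8 5:y→5,b→6,5→6 6:y→6,b→6,5→6 7:y→7,b→6,5→8 8:y→6,b→6,5→6 (ε-aug+det+¬).
'by': |S_i|=[21, 10, 6] end={s1,s10,s16,s6,s7,s8} ∉↓L; 2/2 del acc.
'b5': |S_i|=[21, 10, 7] end={s1,s10,s15,s16,s6,s7,s8} — reject; 2/2 del acc.
'5b': run [21, 15, 6] end={s1,s10,s20,s6,s7,s8} rej; 2/2 deletions ∈↓L.
'y55': run [21, 19, 12, 6] end={s1,s10,s16,s6,s7,s8} — reject; 3/3 del acc.
'yy5y': N↓-sim [21, 19, 18, 9, 6] end={s1,s10,s16,s6,s7,s8} — reject; 4/4 deletions ∈↓L.
'5y5y': N↓-sim [21, 15, 13, 8, 6] end={s1,s10,s16,s6,s7,s8} — reject; 4/4 single-dels accept.
6 obstructions.


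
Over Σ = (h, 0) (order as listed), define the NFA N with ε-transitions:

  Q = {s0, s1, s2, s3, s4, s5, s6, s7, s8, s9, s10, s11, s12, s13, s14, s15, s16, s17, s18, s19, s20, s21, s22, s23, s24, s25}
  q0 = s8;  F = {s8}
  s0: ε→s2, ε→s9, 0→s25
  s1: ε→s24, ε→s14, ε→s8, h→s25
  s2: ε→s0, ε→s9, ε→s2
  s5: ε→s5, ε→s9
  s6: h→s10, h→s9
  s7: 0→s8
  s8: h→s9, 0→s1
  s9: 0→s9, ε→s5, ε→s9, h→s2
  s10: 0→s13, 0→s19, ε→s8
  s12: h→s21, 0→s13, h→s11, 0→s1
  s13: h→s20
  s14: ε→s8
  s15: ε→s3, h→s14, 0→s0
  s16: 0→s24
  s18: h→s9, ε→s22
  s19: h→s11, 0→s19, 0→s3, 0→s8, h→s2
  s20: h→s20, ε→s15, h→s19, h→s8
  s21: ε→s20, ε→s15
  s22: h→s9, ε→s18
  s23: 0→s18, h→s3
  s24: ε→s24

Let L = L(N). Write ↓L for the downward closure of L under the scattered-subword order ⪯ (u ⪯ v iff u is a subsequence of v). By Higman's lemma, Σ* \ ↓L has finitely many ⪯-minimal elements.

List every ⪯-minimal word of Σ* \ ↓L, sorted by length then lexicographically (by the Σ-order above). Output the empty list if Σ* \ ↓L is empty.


Antichain: [h].

|Q|=26, |F|=1, |δ|=52 (21 ε).
min D↑ (2 st, q0=0, F={1}): 0:h→1,0→0 1:h→1,0→1 [Hopcroft].
'h': run [9, 5] end={s0,s2,s25,s5,s9} — reject; 1/1 deletions ∈↓L.
1 minimals (antichain).


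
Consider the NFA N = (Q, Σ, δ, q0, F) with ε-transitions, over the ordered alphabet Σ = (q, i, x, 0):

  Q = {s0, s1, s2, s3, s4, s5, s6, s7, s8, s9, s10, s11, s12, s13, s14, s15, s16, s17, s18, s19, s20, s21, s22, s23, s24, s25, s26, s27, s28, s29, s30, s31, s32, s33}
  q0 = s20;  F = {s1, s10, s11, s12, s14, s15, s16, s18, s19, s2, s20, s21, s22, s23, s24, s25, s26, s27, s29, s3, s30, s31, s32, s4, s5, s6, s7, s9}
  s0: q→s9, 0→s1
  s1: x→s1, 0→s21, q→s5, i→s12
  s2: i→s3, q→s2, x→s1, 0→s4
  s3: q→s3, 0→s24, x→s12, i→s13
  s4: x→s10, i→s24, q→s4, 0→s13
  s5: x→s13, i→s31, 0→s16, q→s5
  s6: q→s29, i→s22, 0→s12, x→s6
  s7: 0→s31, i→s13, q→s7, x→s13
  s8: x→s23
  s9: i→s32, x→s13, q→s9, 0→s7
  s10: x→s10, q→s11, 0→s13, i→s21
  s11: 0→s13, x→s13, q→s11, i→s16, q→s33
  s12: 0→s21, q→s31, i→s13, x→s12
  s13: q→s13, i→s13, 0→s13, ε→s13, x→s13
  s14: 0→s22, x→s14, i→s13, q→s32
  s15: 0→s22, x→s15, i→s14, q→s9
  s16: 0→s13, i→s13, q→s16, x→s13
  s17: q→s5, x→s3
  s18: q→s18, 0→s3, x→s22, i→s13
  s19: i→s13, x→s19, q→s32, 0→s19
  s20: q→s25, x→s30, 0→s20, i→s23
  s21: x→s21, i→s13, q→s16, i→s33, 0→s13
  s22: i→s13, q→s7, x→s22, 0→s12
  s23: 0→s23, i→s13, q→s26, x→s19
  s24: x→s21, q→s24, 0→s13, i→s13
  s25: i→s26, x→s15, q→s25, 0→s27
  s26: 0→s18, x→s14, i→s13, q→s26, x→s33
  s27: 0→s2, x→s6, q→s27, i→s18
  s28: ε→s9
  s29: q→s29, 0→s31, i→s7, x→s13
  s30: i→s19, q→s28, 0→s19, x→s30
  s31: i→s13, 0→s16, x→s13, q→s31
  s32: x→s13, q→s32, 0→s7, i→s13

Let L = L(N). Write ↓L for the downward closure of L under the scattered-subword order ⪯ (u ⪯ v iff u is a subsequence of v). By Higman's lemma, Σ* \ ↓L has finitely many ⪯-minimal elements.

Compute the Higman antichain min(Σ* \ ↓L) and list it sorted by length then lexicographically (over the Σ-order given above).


|Q|=34, |F|=28, |δ|=126 (2 ε).
min D↑ (29 st, q0=0, F={7}): 0:q→1,i→2,x→3,0→0 1:q→1,i→4,x→5,0→6 2:q→4,i→7,x→8,0→2 3:q→9,i→8,x→3,0→8 4:q→4,i→7,x→10,0→11 5:q→9,i→10,x→5,0→12 6:q→6,i→11,x→13,0→14 7:q→7,i→7,x→7,0→7 8:q→15,i→7,x→8,0→8 9:q→9,i→15,x→7,0→16 10:q→15,i→7,x→10,0→12 11:q→11,i→7,x→12,0→17 12:q→16,i→7,x→12,0→18 13:q→19,i→12,x→13,0→18 14:q→14,i→17,x→20,0→21 15:q→15,i→7,x→7,0→16 16:q→16,i→7,x→7,0→22 17:q→17,i→7,x→18,0→23 18:q→22,i→7,x→18,0→24 19:q→19,i→16,x→7,0→22 20:q→25,i→18,x→20,0→24 21:q→21,i→23,x→26,0→7 22:q→22,i→7,x→7,0→27 23:q→23,i→7,x→24,0→7 24:q→27,i→7,x→24,0→7 25:q→25,i→22,x→7,0→27 26:q→28,i→24,x→26,0→7 27:q→27,i→7,x→7,0→7 28:q→28,i→27,x→7,0→7 [Hopcroft].
'ii': |S_i|=[31, 16, 2] end={s13,s33} ∉↓L; 2/2 deletions ∈↓L.
'xqx': run [31, 21, 11, 1] end={s13} — reject; 3/3 single-dels accept.
'x0i': run [31, 21, 10, 2] end={s13,s33} rej; 3/3 deletions ∈↓L.
'q0000': |S_i|=[31, 27, 20, 14, 8, 1] end={s13} rej; 5/5 single-dels accept.
4 obstructions.

Antichain: [ii, xqx, x0i, q0000].


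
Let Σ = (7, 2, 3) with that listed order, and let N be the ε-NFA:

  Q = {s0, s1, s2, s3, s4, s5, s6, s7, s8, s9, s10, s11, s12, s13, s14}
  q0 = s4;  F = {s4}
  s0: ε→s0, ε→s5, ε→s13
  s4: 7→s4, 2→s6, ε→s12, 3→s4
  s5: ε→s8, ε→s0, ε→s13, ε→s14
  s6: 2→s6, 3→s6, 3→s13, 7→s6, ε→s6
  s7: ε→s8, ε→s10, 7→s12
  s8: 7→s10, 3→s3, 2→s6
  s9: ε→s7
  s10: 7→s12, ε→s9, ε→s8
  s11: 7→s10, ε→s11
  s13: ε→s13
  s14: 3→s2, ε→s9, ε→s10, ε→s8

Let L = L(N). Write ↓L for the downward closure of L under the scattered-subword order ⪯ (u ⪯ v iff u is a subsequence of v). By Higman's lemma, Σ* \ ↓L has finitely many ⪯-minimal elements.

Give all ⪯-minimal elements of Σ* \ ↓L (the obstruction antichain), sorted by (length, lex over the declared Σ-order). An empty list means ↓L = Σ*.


|Q|=15, |F|=1, |δ|=33 (19 ε).
min D↑ (2 st, q0=0, F={1}): 0:7→0,2→1,3→0 1:7→1,2→1,3→1 (ε-aug+det+¬).
'2': N↓-sim [4, 2] end={s13,s6} ∉↓L; 1/1 deletions ∈↓L.
1 minimals (antichain).

Antichain: [2].


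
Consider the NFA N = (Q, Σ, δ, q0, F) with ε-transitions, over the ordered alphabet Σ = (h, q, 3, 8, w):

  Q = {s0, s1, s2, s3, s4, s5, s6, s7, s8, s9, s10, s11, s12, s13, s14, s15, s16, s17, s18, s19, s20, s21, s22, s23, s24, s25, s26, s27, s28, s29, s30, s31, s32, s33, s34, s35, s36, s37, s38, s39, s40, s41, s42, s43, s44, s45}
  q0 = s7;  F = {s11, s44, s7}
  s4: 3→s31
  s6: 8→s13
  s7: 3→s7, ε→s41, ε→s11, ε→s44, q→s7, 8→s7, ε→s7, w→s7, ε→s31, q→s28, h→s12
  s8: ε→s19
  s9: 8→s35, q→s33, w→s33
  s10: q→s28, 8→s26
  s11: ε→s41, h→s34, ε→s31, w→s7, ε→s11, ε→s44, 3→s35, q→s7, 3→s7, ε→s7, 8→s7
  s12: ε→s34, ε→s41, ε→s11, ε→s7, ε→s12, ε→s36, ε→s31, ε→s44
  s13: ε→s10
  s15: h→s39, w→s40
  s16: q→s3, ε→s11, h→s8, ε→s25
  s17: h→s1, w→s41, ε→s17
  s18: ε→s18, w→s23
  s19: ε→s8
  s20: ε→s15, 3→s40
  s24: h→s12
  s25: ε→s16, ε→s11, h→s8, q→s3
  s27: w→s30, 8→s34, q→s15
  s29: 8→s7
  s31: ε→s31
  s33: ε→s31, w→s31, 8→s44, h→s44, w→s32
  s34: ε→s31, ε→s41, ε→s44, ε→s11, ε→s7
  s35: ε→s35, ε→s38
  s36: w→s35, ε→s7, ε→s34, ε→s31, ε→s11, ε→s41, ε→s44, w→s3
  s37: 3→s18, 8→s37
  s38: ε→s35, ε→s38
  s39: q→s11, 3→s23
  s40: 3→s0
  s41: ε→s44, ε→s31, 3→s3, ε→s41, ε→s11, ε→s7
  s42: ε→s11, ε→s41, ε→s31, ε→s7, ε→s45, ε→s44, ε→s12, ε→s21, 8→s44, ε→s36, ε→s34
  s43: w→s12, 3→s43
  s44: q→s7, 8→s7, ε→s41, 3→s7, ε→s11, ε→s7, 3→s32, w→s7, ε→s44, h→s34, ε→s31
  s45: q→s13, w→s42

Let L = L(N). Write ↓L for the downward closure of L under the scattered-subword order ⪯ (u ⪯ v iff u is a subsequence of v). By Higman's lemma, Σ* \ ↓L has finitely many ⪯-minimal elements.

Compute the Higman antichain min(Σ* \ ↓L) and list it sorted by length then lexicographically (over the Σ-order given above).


Antichain: [].

|Q|=46, |F|=3, |δ|=122 (65 ε).
min D↑ (1 st, q0=0, F={}): 0:h→0,q→0,3→0,8→0,w→0 [Hopcroft].
L(D↑) = ∅; no obstructions.


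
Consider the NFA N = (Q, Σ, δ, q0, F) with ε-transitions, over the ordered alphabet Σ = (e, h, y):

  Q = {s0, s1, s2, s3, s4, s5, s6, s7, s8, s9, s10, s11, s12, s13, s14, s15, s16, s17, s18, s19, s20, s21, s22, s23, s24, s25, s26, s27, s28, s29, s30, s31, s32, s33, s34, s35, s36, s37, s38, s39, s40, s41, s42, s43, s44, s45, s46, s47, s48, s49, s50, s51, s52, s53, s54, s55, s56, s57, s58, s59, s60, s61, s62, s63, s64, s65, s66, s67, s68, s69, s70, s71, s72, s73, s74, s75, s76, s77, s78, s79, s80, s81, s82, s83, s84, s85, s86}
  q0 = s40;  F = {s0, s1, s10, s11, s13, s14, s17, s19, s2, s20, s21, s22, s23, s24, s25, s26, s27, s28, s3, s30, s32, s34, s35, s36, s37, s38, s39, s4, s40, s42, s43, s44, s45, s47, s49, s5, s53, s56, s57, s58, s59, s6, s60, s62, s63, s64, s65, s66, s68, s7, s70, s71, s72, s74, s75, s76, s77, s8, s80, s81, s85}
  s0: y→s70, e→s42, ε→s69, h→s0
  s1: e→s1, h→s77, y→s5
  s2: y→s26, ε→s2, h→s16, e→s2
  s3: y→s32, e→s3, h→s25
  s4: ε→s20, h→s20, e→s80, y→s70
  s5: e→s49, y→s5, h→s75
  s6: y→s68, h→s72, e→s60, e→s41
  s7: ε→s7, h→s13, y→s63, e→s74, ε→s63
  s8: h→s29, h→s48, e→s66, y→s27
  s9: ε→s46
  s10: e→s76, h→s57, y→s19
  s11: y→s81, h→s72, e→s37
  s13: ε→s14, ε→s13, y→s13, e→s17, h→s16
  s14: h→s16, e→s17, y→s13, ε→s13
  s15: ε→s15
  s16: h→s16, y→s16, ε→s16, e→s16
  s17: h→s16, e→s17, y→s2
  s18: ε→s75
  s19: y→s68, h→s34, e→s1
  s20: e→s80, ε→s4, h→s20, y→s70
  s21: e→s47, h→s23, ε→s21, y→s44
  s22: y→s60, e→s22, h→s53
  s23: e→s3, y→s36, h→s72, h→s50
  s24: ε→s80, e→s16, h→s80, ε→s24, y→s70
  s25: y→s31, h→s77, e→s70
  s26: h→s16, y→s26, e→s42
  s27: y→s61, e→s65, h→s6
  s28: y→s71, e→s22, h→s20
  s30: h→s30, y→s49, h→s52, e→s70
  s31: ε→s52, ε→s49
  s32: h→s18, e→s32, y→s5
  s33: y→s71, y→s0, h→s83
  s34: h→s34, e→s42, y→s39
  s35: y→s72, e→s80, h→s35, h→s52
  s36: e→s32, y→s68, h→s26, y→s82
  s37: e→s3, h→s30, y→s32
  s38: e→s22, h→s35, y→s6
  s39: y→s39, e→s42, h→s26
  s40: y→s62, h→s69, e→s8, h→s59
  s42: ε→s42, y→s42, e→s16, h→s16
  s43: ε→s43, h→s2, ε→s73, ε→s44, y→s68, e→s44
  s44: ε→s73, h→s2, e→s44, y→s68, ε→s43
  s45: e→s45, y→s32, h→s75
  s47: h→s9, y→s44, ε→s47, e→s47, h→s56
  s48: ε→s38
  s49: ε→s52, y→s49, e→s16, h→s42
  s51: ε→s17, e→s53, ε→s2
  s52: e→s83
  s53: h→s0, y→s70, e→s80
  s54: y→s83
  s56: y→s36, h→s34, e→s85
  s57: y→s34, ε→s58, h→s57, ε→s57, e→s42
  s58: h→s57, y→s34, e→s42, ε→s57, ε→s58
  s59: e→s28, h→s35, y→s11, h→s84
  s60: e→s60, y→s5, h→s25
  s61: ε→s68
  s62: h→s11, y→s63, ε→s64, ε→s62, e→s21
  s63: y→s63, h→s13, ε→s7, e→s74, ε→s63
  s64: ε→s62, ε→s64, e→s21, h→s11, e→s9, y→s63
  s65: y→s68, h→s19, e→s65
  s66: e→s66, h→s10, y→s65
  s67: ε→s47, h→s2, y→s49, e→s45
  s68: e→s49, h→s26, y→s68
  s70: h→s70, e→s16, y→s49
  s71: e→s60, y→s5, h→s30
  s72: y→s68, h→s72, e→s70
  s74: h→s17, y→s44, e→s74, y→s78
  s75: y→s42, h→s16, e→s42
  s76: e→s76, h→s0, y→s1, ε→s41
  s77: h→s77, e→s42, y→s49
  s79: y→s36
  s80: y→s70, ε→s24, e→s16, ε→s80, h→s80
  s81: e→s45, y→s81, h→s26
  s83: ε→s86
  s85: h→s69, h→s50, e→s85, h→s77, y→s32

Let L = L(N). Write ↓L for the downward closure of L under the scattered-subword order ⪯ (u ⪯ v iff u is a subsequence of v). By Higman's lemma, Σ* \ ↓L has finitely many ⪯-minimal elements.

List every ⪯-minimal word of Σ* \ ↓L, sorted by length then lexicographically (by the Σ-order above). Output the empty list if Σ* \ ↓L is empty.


|Q|=87, |F|=61, |δ|=254 (45 ε).
min D↑ (55 st, q0=0, F={38}): 0:e→1,h→2,y→3 1:e→4,h→5,y→6 2:e→7,h→8,y→9 3:e→10,h→9,y→11 4:e→4,h→12,y→13 5:e→14,h→8,y→15 6:e→13,h→15,y→16 7:e→14,h→17,y→18 8:e→19,h→8,y→20 9:e→21,h→20,y→22 10:e→23,h→24,y→25 11:e→26,h→27,y→11 12:e→28,h→29,y→30 13:e→13,h→30,y→16 14:e→14,h→31,y→32 15:e→32,h→20,y→16 16:e→33,h→34,y→16 17:e→19,h→17,y→35 18:e→32,h→36,y→37 19:e→38,h→19,y→35 20:e→35,h→20,y→16 21:e→39,h→36,y→40 22:e→41,h→34,y→22 23:e→23,h→42,y→25 24:e→39,h→20,y→43 25:e→25,h→44,y→16 26:e→26,h→45,y→25 27:e→45,h→38,y→27 28:e→28,h→46,y→47 29:e→48,h→29,y→49 30:e→47,h→49,y→16 31:e→19,h→46,y→35 32:e→32,h→50,y→37 33:e→38,h→48,y→33 34:e→48,h→38,y→34 35:e→38,h→35,y→33 36:e→35,h→36,y→33 37:e→33,h→51,y→37 38:e→38,h→38,y→38 39:e→39,h→50,y→40 40:e→40,h→51,y→37 41:e→41,h→51,y→40 42:e→52,h→49,y→43 43:e→40,h→34,y→16 44:e→44,h→38,y→34 45:e→45,h→38,y→44 46:e→48,h→46,y→35 47:e→47,h→53,y→37 48:e→38,h→38,y→48 49:e→48,h→49,y→54 50:e→35,h→53,y→33 51:e→48,h→38,y→48 52:e→52,h→53,y→40 53:e→48,h→53,y→33 54:e→48,h→34,y→54.
'hhee': run [79, 62, 30, 9, 3] end={s16,s83,s86} — reject; 4/4 del acc.
'yyhh': N↓-sim [79, 58, 30, 9, 1] end={s16} — reject; 4/4 del acc.
'eyyee': N↓-sim [79, 68, 36, 14, 6, 3] end={s16,s83,s86} rej; 5/5 single-dels accept.
'hehye': |S_i|=[79, 62, 37, 21, 8, 3] end={s16,s83,s86} — reject; 5/5 single-dels accept.
'eehheh': |S_i|=[79, 68, 51, 39, 20, 4, 1] end={s16} rej; 6/6 del acc.
5 obstructions.

Antichain: [hhee, yyhh, eyyee, hehye, eehheh].


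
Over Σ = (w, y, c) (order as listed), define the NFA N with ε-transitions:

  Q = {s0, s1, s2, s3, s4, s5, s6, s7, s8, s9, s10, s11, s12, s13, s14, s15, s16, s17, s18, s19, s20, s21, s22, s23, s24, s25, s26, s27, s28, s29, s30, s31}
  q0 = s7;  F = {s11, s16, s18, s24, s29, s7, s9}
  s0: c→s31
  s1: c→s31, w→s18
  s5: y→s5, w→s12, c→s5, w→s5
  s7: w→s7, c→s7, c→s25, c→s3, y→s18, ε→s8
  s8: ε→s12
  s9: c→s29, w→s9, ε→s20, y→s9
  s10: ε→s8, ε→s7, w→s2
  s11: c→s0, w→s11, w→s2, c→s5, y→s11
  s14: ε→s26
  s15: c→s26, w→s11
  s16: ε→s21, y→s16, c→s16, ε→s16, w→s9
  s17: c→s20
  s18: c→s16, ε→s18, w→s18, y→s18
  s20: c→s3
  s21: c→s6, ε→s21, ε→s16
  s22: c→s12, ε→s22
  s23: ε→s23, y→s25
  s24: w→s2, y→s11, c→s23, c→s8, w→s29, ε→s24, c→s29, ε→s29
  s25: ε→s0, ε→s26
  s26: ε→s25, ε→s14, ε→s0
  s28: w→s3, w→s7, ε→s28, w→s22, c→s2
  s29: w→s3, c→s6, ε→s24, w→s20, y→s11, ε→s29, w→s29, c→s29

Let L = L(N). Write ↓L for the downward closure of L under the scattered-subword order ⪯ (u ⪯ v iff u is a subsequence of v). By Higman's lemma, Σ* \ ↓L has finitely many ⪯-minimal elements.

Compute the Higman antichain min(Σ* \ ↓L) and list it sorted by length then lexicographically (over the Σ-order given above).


min(Σ*\↓L) = [ycwcyc].

|Q|=32, |F|=7, |δ|=73 (23 ε).
min D↑ (7 st, q0=0, F={6}): 0:w→0,y→1,c→0 1:w→1,y→1,c→2 2:w→3,y→2,c→2 3:w→3,y→3,c→4 4:w→4,y→5,c→4 5:w→5,y→5,c→6 6:w→6,y→6,c→6 [Hopcroft].
'ycwcyc': run [21, 20, 19, 17, 16, 9, 4] end={s0,s12,s31,s5} ∉↓L; 6/6 deletions ∈↓L.
1 obstructions.


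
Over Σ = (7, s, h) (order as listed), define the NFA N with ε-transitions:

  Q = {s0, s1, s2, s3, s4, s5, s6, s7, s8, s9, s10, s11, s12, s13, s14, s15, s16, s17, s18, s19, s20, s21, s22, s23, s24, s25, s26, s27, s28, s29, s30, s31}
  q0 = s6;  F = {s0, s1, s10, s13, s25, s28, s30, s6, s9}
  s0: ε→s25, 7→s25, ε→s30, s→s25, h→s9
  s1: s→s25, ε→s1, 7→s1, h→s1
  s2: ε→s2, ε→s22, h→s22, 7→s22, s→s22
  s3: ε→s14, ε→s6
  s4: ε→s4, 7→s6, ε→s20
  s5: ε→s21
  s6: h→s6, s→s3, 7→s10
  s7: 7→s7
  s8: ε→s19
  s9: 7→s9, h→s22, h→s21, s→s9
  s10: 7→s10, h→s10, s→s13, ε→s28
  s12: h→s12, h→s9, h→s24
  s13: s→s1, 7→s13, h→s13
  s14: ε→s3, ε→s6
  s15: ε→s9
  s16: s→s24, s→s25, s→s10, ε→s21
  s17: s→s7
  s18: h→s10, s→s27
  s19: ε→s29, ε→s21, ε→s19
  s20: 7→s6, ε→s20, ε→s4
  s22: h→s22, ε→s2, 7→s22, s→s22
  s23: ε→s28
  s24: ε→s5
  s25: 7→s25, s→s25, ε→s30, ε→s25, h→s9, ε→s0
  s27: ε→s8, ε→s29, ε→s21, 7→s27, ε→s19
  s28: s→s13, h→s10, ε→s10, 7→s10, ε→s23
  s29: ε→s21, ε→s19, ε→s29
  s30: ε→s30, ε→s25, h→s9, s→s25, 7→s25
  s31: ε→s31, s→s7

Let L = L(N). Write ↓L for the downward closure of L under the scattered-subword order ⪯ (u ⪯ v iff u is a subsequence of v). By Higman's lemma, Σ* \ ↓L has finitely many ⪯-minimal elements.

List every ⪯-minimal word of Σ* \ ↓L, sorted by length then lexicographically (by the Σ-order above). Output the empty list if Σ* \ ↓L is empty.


|Q|=32, |F|=9, |δ|=87 (39 ε).
min D↑ (7 st, q0=0, F={6}): 0:7→1,s→0,h→0 1:7→1,s→2,h→1 2:7→2,s→3,h→2 3:7→3,s→4,h→3 4:7→4,s→4,h→5 5:7→5,s→5,h→6 6:7→6,s→6,h→6 (ε-aug+det+¬).
'7ssshh': run [15, 12, 9, 8, 7, 4, 3] end={s2,s21,s22} ∉↓L; 6/6 deletions ∈↓L.
1 obstructions.

Antichain: [7ssshh].


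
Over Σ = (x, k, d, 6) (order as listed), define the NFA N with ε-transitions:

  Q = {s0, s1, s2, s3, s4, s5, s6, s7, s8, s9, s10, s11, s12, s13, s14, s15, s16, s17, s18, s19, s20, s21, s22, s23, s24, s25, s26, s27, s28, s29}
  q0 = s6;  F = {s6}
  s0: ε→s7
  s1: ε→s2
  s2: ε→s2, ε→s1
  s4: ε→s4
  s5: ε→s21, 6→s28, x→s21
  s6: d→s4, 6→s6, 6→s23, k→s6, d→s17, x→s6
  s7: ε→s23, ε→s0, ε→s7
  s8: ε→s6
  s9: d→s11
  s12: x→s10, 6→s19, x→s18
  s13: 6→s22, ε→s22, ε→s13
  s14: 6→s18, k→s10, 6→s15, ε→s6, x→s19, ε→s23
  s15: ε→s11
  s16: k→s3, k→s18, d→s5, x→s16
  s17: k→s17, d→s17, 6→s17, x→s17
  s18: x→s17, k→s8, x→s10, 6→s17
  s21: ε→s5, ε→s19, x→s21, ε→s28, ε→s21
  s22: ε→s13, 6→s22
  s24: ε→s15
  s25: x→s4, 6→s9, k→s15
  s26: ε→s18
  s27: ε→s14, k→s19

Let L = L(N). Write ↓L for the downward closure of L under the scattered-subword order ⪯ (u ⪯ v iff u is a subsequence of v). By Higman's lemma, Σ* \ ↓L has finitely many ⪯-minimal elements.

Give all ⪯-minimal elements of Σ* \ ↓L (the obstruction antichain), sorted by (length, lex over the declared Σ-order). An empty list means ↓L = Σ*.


min(Σ*\↓L) = [d].

|Q|=30, |F|=1, |δ|=58 (23 ε).
min D↑ (2 st, q0=0, F={1}): 0:x→0,k→0,d→1,6→0 1:x→1,k→1,d→1,6→1.
'd': run [4, 2] end={s17,s4} ∉↓L; 1/1 deletions ∈↓L.
1 minimals (antichain).


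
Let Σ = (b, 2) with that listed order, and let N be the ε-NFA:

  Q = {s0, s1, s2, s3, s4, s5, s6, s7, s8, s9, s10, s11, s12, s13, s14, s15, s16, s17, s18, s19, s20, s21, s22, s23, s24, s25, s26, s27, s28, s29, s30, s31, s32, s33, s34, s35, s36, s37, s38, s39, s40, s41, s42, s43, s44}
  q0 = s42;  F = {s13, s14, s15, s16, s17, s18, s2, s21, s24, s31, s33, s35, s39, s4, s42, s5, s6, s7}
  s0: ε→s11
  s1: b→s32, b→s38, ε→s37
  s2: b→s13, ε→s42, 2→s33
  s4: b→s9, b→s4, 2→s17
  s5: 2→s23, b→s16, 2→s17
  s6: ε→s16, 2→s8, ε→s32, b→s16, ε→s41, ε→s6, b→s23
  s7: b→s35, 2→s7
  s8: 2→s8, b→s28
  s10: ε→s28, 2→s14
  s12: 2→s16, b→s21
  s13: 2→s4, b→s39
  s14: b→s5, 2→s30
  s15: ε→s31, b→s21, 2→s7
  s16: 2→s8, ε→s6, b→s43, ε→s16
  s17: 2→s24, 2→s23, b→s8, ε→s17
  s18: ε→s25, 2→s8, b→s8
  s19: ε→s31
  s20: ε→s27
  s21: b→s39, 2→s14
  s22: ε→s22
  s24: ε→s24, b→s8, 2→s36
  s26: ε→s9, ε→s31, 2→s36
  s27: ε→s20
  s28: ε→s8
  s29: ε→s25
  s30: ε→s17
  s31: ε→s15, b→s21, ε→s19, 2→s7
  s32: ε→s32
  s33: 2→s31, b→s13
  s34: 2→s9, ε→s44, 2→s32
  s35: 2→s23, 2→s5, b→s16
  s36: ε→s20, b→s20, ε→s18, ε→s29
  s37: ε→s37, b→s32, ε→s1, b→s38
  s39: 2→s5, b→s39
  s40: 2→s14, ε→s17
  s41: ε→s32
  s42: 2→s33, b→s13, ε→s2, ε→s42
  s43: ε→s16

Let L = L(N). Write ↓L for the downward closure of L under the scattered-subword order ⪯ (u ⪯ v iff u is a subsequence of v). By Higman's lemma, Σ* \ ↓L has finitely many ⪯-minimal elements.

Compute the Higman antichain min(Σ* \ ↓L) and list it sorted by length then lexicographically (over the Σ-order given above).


A = [b22b, bb2b2, b22222, 222bb2].

|Q|=45, |F|=18, |δ|=92 (37 ε).
min D↑ (16 st, q0=0, F={11}): 0:b→1,2→2 1:b→3,2→4 2:b→1,2→5 3:b→3,2→6 4:b→4,2→7 5:b→8,2→9 6:b→10,2→7 7:b→11,2→12 8:b→3,2→13 9:b→14,2→9 10:b→10,2→11 11:b→11,2→11 12:b→11,2→15 13:b→6,2→7 14:b→10,2→6 15:b→11,2→11.
'b22b': N↓-sim [32, 25, 21, 12, 4] end={s20,s27,s28,s8} ∉↓L; 4/4 deletions ∈↓L.
'bb2b2': |S_i|=[32, 25, 20, 17, 10, 2] end={s28,s8} — reject; 5/5 deletions ∈↓L.
'b22222': run [32, 25, 21, 12, 10, 8, 2] end={s28,s8} rej; 6/6 del acc.
'222bb2': |S_i|=[32, 30, 28, 21, 18, 10, 2] end={s28,s8} ∉↓L; 6/6 del acc.
4 minimals (antichain).


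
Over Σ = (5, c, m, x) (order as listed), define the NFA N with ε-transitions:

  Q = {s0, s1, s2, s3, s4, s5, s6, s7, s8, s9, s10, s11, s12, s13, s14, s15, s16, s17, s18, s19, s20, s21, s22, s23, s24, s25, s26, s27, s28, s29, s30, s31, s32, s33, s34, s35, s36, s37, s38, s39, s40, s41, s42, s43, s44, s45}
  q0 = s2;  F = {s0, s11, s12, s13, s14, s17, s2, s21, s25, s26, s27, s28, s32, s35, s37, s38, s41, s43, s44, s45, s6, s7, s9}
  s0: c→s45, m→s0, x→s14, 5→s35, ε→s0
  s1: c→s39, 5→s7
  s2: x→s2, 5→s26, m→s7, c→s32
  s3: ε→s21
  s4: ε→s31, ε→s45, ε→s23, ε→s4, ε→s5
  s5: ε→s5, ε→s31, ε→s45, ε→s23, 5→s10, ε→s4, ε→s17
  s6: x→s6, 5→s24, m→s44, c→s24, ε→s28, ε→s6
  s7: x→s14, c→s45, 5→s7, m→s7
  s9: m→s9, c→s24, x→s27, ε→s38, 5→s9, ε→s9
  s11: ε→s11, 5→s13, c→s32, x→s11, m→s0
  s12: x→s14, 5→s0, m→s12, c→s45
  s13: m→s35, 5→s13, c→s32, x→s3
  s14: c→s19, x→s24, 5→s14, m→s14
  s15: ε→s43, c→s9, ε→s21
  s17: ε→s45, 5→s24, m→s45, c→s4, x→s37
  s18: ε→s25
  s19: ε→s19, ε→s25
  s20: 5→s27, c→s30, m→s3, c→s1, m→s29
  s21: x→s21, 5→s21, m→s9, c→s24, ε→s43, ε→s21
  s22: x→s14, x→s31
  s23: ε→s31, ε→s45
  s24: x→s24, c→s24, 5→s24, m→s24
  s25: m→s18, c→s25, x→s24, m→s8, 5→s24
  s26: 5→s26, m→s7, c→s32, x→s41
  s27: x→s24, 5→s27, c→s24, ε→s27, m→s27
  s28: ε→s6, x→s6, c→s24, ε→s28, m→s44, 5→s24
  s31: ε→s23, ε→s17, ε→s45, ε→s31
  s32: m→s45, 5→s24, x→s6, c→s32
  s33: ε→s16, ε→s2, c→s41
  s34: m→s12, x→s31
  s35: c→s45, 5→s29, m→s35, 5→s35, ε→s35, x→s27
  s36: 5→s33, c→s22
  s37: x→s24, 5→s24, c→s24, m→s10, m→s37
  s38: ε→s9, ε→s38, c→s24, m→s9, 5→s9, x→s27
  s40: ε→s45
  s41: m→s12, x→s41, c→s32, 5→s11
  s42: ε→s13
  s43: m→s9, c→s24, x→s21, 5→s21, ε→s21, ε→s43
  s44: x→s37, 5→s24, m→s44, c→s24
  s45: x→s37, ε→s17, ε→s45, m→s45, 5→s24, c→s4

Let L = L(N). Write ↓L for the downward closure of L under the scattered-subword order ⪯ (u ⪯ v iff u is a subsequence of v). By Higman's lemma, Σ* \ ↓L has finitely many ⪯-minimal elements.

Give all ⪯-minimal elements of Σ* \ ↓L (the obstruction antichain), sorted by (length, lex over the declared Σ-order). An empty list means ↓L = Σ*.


|Q|=46, |F|=23, |δ|=161 (46 ε).
min D↑ (20 st, q0=0, F={5}): 0:5→1,c→2,m→3,x→0 1:5→1,c→2,m→3,x→4 2:5→5,c→2,m→6,x→7 3:5→3,c→6,m→3,x→8 4:5→9,c→2,m→10,x→4 5:5→5,c→5,m→5,x→5 6:5→5,c→6,m→6,x→11 7:5→5,c→5,m→12,x→7 8:5→8,c→13,m→8,x→5 9:5→14,c→2,m→15,x→9 10:5→15,c→6,m→10,x→8 11:5→5,c→5,m→11,x→5 12:5→5,c→5,m→12,x→11 13:5→5,c→13,m→13,x→5 14:5→14,c→2,m→16,x→17 15:5→16,c→6,m→15,x→8 16:5→16,c→6,m→16,x→18 17:5→17,c→5,m→19,x→17 18:5→18,c→5,m→18,x→5 19:5→19,c→5,m→19,x→18 (ε-aug+det+¬).
'c5': |S_i|=[34, 17, 2] end={s10,s24} ∉↓L; 2/2 single-dels accept.
'cxc': |S_i|=[34, 17, 6, 1] end={s24} ∉↓L; 3/3 single-dels accept.
'mxx': |S_i|=[34, 23, 9, 1] end={s24} — reject; 3/3 deletions ∈↓L.
'5x55xc': N↓-sim [34, 33, 31, 29, 27, 12, 1] end={s24} rej; 6/6 single-dels accept.
4 obstructions.

min(Σ*\↓L) = [c5, cxc, mxx, 5x55xc].


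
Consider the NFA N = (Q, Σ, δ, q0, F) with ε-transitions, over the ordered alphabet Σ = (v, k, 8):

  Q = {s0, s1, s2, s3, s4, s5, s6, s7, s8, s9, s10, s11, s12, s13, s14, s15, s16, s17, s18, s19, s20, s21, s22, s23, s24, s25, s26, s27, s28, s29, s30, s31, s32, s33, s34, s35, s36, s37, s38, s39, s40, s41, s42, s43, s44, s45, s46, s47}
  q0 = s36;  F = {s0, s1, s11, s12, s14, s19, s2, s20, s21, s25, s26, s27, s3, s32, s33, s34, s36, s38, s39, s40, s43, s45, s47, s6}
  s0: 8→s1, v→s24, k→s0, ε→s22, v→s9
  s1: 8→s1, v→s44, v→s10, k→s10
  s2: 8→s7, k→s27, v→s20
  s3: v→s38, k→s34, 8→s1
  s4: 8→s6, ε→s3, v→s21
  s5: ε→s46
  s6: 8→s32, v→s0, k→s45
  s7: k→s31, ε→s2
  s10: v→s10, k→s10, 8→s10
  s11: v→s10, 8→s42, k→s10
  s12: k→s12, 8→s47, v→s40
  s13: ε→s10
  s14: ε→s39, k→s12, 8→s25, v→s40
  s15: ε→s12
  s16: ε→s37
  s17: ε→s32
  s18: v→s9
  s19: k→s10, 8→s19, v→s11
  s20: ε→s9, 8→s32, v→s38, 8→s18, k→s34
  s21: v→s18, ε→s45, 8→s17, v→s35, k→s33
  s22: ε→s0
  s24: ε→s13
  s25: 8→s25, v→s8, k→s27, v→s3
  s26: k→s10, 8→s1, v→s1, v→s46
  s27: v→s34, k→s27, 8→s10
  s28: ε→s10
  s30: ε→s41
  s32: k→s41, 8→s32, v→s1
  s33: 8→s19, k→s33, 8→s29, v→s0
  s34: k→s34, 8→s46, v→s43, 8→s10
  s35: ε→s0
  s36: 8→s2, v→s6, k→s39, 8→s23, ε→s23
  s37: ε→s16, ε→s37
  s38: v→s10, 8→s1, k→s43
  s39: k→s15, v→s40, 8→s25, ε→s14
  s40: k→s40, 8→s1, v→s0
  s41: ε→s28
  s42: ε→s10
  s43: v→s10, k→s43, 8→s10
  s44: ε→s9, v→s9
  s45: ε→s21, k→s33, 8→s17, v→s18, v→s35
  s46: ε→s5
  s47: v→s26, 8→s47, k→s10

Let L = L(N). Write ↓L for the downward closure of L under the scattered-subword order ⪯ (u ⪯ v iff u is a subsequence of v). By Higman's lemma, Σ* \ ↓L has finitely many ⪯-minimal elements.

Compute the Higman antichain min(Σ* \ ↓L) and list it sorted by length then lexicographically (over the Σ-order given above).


|Q|=48, |F|=24, |δ|=115 (25 ε).
min D↑ (23 st, q0=0, F={12}): 0:v→1,k→2,8→3 1:v→4,k→5,8→6 2:v→7,k→8,8→9 3:v→10,k→11,8→3 4:v→12,k→4,8→13 5:v→4,k→14,8→6 6:v→13,k→12,8→6 7:v→4,k→7,8→13 8:v→7,k→8,8→15 9:v→16,k→11,8→9 10:v→17,k→18,8→6 11:v→18,k→11,8→12 12:v→12,k→12,8→12 13:v→12,k→12,8→13 14:v→4,k→14,8→19 15:v→20,k→12,8→15 16:v→17,k→18,8→13 17:v→12,k→21,8→13 18:v→21,k→18,8→12 19:v→22,k→12,8→19 20:v→13,k→12,8→13 21:v→12,k→21,8→12 22:v→12,k→12,8→12 [Hopcroft].
'vvv': run [44, 32, 16, 5] end={s10,s13,s24,s44,s9} rej; 3/3 del acc.
'v8k': run [44, 32, 15, 3] end={s10,s28,s41} ∉↓L; 3/3 single-dels accept.
'8k8': N↓-sim [44, 29, 9, 3] end={s10,s46,s5} rej; 3/3 deletions ∈↓L.
'kv8v': |S_i|=[44, 38, 21, 7, 3] end={s10,s44,s9} rej; 4/4 single-dels accept.
'kk8k': run [44, 38, 25, 12, 1] end={s10} — reject; 4/4 single-dels accept.
'vkk8v8': N↓-sim [44, 32, 26, 20, 10, 5, 2] end={s10,s42} rej; 6/6 single-dels accept.
6 obstructions.

Antichain: [vvv, v8k, 8k8, kv8v, kk8k, vkk8v8].


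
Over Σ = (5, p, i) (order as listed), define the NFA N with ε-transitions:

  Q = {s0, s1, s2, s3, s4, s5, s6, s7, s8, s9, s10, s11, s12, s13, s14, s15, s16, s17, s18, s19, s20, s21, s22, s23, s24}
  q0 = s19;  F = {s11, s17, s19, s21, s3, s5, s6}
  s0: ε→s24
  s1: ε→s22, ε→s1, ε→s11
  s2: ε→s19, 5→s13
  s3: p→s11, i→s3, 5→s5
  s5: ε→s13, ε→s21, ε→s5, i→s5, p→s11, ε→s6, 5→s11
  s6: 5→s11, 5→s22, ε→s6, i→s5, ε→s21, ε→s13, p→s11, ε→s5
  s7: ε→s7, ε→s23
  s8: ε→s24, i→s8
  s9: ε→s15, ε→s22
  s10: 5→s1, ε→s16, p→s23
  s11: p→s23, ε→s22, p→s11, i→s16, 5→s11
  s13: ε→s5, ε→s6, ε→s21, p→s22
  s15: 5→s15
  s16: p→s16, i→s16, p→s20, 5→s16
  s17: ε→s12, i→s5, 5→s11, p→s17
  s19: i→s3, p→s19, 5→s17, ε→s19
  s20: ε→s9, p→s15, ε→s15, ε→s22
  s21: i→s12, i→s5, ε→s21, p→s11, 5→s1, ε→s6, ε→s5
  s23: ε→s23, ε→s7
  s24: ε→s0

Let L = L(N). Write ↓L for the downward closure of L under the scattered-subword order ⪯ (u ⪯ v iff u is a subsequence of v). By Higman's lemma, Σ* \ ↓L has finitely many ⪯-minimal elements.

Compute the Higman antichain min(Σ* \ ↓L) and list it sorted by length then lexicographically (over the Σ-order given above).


min(Σ*\↓L) = [55i, ipi].

|Q|=25, |F|=7, |δ|=69 (34 ε).
min D↑ (6 st, q0=0, F={5}): 0:5→1,p→0,i→2 1:5→3,p→1,i→4 2:5→4,p→3,i→2 3:5→3,p→3,i→5 4:5→3,p→3,i→4 5:5→5,p→5,i→5 (ε-aug+det+¬).
'55i': N↓-sim [17, 15, 9, 5] end={s15,s16,s20,s22,s9} ∉↓L; 3/3 del acc.
'ipi': run [17, 15, 8, 5] end={s15,s16,s20,s22,s9} rej; 3/3 del acc.
2 minimals (antichain).


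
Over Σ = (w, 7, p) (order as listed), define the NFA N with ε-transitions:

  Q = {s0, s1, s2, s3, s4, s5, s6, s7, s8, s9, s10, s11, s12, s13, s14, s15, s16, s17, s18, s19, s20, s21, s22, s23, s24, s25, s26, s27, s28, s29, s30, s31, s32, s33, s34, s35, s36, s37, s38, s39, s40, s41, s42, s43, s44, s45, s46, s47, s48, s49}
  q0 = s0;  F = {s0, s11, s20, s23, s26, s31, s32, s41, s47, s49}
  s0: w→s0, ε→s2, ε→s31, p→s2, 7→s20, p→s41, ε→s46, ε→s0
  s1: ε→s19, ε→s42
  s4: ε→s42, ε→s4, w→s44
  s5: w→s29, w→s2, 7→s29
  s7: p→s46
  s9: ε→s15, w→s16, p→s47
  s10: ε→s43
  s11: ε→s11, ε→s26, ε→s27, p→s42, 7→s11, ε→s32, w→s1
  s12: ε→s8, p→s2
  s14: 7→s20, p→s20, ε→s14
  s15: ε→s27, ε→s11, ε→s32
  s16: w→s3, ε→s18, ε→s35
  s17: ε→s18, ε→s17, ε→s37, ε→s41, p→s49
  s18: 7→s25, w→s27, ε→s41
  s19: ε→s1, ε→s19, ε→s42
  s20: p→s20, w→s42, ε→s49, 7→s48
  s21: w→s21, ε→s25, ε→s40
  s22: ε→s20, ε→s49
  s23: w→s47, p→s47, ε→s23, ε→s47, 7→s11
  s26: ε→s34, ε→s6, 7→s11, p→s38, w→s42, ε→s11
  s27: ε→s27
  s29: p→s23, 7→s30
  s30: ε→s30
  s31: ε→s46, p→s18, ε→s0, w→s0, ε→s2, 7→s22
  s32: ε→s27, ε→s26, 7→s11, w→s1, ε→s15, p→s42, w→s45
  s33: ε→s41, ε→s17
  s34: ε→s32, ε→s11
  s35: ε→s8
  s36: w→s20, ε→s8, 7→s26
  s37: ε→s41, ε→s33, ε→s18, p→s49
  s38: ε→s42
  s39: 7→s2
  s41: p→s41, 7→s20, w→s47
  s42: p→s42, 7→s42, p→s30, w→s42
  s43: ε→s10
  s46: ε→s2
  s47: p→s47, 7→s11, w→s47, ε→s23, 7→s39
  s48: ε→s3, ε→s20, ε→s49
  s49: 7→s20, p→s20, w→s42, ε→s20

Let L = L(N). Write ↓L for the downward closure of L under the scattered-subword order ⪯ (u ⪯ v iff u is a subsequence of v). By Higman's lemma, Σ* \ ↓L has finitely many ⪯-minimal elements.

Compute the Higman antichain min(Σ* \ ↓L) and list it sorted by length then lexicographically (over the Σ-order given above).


|Q|=50, |F|=10, |δ|=122 (64 ε).
min D↑ (6 st, q0=0, F={3}): 0:w→0,7→1,p→2 1:w→3,7→1,p→1 2:w→4,7→1,p→2 3:w→3,7→3,p→3 4:w→4,7→5,p→4 5:w→3,7→5,p→3 (ε-aug+det+¬).
'7w': |S_i|=[28, 21, 5] end={s1,s19,s30,s42,s45} rej; 2/2 del acc.
'pw7p': N↓-sim [28, 24, 17, 15, 3] end={s30,s38,s42} ∉↓L; 4/4 single-dels accept.
2 minimals (antichain).

A = [7w, pw7p].


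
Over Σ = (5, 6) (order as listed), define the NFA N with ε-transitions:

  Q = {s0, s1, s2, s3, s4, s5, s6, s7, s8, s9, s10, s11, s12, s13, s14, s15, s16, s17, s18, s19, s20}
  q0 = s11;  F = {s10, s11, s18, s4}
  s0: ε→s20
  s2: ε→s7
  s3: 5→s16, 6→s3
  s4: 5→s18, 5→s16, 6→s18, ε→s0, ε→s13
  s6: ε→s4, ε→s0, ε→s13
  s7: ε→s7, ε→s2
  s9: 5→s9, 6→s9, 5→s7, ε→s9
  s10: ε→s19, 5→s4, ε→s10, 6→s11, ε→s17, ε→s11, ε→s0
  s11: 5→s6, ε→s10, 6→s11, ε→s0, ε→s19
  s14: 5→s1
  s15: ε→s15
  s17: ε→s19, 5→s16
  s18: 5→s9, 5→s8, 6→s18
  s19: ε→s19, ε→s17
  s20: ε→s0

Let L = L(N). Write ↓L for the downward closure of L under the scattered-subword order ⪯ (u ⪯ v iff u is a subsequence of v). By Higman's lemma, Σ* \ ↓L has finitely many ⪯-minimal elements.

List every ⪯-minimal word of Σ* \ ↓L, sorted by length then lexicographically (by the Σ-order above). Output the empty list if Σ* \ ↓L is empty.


A = [555, 565].

|Q|=21, |F|=4, |δ|=40 (23 ε).
min D↑ (4 st, q0=0, F={3}): 0:5→1,6→0 1:5→2,6→2 2:5→3,6→2 3:5→3,6→3 (ε-aug+det+¬).
'555': |S_i|=[15, 11, 6, 4] end={s2,s7,s8,s9} — reject; 3/3 del acc.
'565': |S_i|=[15, 11, 5, 4] end={s2,s7,s8,s9} ∉↓L; 3/3 deletions ∈↓L.
2 minimals (antichain).


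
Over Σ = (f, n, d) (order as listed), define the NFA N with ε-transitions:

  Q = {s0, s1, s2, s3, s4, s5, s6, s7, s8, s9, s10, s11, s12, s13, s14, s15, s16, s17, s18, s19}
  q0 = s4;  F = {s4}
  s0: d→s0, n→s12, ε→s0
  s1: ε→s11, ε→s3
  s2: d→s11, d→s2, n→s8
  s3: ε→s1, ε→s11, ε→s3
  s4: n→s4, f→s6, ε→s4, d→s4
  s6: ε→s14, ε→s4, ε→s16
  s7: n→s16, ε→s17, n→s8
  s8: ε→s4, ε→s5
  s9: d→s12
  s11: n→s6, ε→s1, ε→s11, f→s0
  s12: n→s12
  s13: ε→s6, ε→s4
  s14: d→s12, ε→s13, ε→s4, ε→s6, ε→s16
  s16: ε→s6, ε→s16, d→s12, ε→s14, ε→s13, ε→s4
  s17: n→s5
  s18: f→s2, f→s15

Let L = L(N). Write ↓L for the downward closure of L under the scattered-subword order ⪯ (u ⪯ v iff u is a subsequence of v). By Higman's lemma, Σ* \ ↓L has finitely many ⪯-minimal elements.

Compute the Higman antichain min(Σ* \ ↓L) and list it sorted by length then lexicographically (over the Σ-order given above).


|Q|=20, |F|=1, |δ|=45 (26 ε).
min D↑ (1 st, q0=0, F={}): 0:f→0,n→0,d→0 [Hopcroft].
L(D↑) = ∅ ⇒ ↓L = Σ*.

min(Σ*\↓L) = [].


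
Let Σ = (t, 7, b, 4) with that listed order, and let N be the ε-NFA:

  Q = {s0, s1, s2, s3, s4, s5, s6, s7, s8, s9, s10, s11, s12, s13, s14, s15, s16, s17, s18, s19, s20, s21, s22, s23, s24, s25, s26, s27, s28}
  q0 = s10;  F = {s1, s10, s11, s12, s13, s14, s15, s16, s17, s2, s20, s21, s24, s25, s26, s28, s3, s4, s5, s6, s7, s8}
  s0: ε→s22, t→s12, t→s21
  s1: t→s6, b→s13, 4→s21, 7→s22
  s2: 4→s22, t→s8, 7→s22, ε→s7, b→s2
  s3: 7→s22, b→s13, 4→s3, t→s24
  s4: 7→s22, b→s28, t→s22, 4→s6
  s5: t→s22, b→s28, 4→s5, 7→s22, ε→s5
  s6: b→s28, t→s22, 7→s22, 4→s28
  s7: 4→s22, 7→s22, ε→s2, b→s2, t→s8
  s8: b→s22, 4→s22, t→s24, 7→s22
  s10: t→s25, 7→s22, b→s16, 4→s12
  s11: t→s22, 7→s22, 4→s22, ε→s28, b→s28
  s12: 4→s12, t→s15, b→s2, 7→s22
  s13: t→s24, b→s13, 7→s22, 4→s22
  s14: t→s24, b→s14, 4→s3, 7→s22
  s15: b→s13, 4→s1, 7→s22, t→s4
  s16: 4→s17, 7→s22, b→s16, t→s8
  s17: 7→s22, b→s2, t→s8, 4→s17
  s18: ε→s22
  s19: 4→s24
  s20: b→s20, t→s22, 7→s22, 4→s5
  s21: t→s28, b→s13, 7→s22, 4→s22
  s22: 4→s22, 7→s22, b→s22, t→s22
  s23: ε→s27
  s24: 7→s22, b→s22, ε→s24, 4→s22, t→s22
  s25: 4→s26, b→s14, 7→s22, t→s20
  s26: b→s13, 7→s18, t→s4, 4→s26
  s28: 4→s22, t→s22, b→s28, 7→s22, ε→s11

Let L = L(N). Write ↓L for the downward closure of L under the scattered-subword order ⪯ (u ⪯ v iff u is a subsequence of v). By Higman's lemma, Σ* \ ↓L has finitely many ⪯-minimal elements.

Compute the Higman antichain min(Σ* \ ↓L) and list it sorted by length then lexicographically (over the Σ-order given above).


A = [7, ttt, btb, bt4, 4b4, 4t444].

|Q|=29, |F|=22, |δ|=104 (9 ε).
min D↑ (21 st, q0=0, F={2}): 0:t→1,7→2,b→3,4→4 1:t→5,7→2,b→6,4→7 2:t→2,7→2,b→2,4→2 3:t→8,7→2,b→3,4→9 4:t→10,7→2,b→11,4→4 5:t→2,7→2,b→5,4→12 6:t→13,7→2,b→6,4→14 7:t→15,7→2,b→16,4→7 8:t→13,7→2,b→2,4→2 9:t→8,7→2,b→11,4→9 10:t→15,7→2,b→16,4→17 11:t→8,7→2,b→11,4→2 12:t→2,7→2,b→18,4→12 13:t→2,7→2,b→2,4→2 14:t→13,7→2,b→16,4→14 15:t→2,7→2,b→18,4→19 16:t→13,7→2,b→16,4→2 17:t→19,7→2,b→16,4→20 18:t→2,7→2,b→18,4→2 19:t→2,7→2,b→18,4→18 20:t→18,7→2,b→16,4→2 (ε-aug+det+¬).
'7': N↓-sim [24, 2] end={s18,s22} — reject; 1/1 deletions ∈↓L.
'ttt': run [24, 18, 8, 1] end={s22} ∉↓L; 3/3 single-dels accept.
'btb': run [24, 14, 3, 1] end={s22} ∉↓L; 3/3 deletions ∈↓L.
'bt4': run [24, 14, 3, 1] end={s22} ∉↓L; 3/3 del acc.
'4b4': run [24, 19, 8, 1] end={s22} rej; 3/3 deletions ∈↓L.
'4t444': run [24, 19, 11, 8, 6, 1] end={s22} rej; 5/5 del acc.
6 words, ⪯-incomp.
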